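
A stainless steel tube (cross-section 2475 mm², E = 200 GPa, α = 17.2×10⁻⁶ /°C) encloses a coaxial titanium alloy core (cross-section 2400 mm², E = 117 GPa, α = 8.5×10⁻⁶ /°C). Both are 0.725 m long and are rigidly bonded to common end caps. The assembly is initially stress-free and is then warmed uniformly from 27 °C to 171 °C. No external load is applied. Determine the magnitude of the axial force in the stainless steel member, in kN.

P ≈ 224 kN (compressive in the stainless steel)

Both members must finish at the same length. With the larger α, the stainless steel tends to over-expand; the plates restrain it, putting the stainless steel in compression and the titanium alloy in tension. With no external load the two internal forces are equal and opposite, magnitude P.
Equating the net (thermal + elastic) strains gives |α₁ − α₂|·ΔT = P·[1/(A₁E₁) + 1/(A₂E₂)].
|α₁ − α₂|·ΔT = 8.7×10⁻⁶ × 144 = 0.001253.
1/(A₁E₁) + 1/(A₂E₂) = 1/(2475×200×10³) + 1/(2400×117×10³) = 5.581×10⁻⁹ N⁻¹.
So P = 0.001253 / 5.581×10⁻⁹ = 224.5 kN.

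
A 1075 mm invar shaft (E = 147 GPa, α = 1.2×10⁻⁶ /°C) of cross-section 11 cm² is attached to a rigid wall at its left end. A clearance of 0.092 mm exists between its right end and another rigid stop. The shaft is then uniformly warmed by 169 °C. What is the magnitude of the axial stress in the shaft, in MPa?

Free thermal elongation = αΔT L = 1.2×10⁻⁶ × 169 × 1075 = 0.218 mm.
This exceeds the 0.092 mm gap, so the wall pushes back. The portion of expansion that must be recovered elastically is δ_free − gap = 0.218 − 0.092 = 0.126 mm.
That suppressed elongation corresponds to σ = E·Δ/L = 147×10³ × 0.126/1075 = 17.23 MPa.

σ ≈ 17.2 MPa (compressive)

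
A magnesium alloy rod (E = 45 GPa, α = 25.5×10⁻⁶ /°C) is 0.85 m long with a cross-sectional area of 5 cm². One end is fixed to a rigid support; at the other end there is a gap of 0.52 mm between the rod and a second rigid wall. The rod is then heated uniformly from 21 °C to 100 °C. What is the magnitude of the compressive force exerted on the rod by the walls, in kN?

Unrestrained expansion: δ_free = αΔT L = 25.5×10⁻⁶ × 79 × 850 = 1.712 mm.
After closing the 0.52 mm clearance, 1.712 − 0.52 = 1.192 mm of expansion remains to be suppressed by the wall.
So σ = E(δ_free − g)/L = 45×10³ × 1.192/850 = 63.12 MPa.
P = σA = 63.12 × 500 = 31.56 kN.

P ≈ 31.6 kN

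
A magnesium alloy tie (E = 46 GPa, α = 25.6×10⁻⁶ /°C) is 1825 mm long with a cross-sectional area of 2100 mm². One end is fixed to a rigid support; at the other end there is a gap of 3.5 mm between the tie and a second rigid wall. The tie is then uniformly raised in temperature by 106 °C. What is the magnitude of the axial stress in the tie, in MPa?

If the wall were absent the tie would grow by αΔT L = 25.6×10⁻⁶ × 106 × 1825 = 4.952 mm.
The gap closes (δ_free > 3.5 mm) and the wall then resists a further 4.952 − 3.5 = 1.452 mm of expansion.
Compatibility: PL/(AE) = 1.452 mm, so σ = P/A = E × (1.452/1825) = 36.61 MPa.

σ ≈ 36.6 MPa (compressive)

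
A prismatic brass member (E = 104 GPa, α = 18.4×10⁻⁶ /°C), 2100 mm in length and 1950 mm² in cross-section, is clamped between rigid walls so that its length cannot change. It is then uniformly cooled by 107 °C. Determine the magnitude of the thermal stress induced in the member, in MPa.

σ ≈ 205 MPa (tensile)

The supports are rigid, so the total axial strain is zero. The restrained thermal strain is ε = αΔT = 18.4×10⁻⁶ × 107 = 1968.8×10⁻⁶.
The stress required to suppress this strain is σ = Eε = 104×10³ × 1968.8×10⁻⁶ = 204.8 MPa, tensile since the member is trying to contract.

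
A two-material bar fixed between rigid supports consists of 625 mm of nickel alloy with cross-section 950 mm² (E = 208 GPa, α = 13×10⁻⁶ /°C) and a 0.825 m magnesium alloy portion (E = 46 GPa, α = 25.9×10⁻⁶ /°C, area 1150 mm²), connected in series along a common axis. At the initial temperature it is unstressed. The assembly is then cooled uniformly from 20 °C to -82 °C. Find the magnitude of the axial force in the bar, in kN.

With the walls removed the bar would change length by δ_free = Σ αᵢΔT Lᵢ = 13×10⁻⁶×102×625 + 25.9×10⁻⁶×102×825 = 3.008 mm.
The rigid supports impose zero overall length change; the single axial force P common to all segments must satisfy P Σ Lᵢ/(AᵢEᵢ) = δ_free.
Σ Lᵢ/(AᵢEᵢ) = 625/(950×208×10³) + 825/(1150×46×10³) = 1.876×10⁻⁵ mm/N.
So P = 3.008 / 1.876×10⁻⁵ = 160.4 kN, tensile.

P ≈ 160 kN (tensile)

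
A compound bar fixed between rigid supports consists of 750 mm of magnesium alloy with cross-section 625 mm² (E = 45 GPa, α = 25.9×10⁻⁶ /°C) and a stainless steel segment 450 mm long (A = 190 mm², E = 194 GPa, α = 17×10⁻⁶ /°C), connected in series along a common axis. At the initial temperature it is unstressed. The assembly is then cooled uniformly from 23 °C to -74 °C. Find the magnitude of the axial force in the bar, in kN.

P ≈ 67.6 kN (tensile)

If the supports were absent, the total length change would be Σ αᵢΔT Lᵢ = 25.9×10⁻⁶×97×750 + 17×10⁻⁶×97×450 = 2.626 mm.
The rigid supports impose zero overall length change; the single axial force P common to all segments must satisfy P Σ Lᵢ/(AᵢEᵢ) = δ_free.
The series flexibility is Σ Lᵢ/(AᵢEᵢ) = 750/(625×45×10³) + 450/(190×194×10³) = 3.888×10⁻⁵ mm/N.
P = 2.626 / 3.888×10⁻⁵ = 67560 N = 67.56 kN, tensile.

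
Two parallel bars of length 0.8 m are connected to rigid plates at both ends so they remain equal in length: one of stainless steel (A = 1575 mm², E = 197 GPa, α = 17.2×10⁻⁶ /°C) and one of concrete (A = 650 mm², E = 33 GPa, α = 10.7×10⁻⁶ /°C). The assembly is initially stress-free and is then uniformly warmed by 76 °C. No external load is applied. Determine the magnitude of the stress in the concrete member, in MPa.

Equilibrium of a rigid end plate with no external load gives equal and opposite internal forces ±P in the two members. Since α_{stainless steel} > α_{concrete}, heating drives the stainless steel into compression and the concrete into tension.
Equating the net (thermal + elastic) strains gives |α₁ − α₂|·ΔT = P·[1/(A₁E₁) + 1/(A₂E₂)].
|α₁ − α₂|·ΔT = 6.5×10⁻⁶ × 76 = 0.000494.
1/(A₁E₁) + 1/(A₂E₂) = 1/(1575×197×10³) + 1/(650×33×10³) = 4.984×10⁻⁸ N⁻¹.
So P = 0.000494 / 4.984×10⁻⁸ = 9.911 kN.
σ_{concrete} = P/A₂ = 9911/650 = 15.25 MPa, tensile.

σ ≈ 15.2 MPa (tensile)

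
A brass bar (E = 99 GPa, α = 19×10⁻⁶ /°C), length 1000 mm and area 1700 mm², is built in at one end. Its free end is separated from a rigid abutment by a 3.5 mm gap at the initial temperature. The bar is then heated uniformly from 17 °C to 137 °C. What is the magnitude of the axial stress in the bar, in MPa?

σ ≈ 0 MPa

Free thermal elongation = αΔT L = 19×10⁻⁶ × 120 × 1000 = 2.28 mm.
This is smaller than the 3.5 mm clearance, so the bar expands freely without reaching the stop — the stress is zero.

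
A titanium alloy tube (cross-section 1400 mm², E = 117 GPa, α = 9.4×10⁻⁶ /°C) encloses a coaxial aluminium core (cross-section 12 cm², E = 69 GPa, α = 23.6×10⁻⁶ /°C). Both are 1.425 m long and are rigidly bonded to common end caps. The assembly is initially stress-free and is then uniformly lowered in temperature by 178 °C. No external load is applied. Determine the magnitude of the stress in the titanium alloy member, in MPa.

Both members must finish at the same length. With the larger α, the aluminium tends to over-contract; the plates restrain it, putting the aluminium in tension and the titanium alloy in compression. With no external load the two internal forces are equal and opposite, magnitude P.
Compatibility of the two members (thermal + elastic change equal): (α₁ − α₂)ΔT = P·[1/(A₁E₁) + 1/(A₂E₂)].
|α₁ − α₂|·ΔT = 14.2×10⁻⁶ × 178 = 0.002528.
1/(A₁E₁) + 1/(A₂E₂) = 1/(1400×117×10³) + 1/(1200×69×10³) = 1.818×10⁻⁸ N⁻¹.
P = 0.002528 / 1.818×10⁻⁸ = 139000 N = 139 kN.
σ_{titanium alloy} = P/A₁ = 139000/1400 = 99.3 MPa, compressive.

σ ≈ 99.3 MPa (compressive)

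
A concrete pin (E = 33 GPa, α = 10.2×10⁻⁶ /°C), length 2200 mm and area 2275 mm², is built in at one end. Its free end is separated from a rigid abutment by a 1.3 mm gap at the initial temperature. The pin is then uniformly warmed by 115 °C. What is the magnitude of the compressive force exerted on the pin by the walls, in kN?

If the wall were absent the pin would grow by αΔT L = 10.2×10⁻⁶ × 115 × 2200 = 2.581 mm.
This exceeds the 1.3 mm gap, so the wall pushes back. The portion of expansion that must be recovered elastically is δ_free − gap = 2.581 − 1.3 = 1.281 mm.
So σ = E(δ_free − g)/L = 33×10³ × 1.281/2200 = 19.21 MPa.
P = σA = 19.21 × 2275 = 43.7 kN.

P ≈ 43.7 kN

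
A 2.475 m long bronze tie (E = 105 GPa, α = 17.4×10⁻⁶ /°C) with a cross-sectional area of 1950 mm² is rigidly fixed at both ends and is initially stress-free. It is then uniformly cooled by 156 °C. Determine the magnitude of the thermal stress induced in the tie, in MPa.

σ ≈ 285 MPa (tensile)

With length fixed, the mechanical strain must cancel the thermal strain αΔT = 17.4×10⁻⁶ × 156 = 2714.4×10⁻⁶.
σ = EαΔT = 105×10³ × 17.4×10⁻⁶ × 156 = 285 MPa (tensile; the tie is trying to contract).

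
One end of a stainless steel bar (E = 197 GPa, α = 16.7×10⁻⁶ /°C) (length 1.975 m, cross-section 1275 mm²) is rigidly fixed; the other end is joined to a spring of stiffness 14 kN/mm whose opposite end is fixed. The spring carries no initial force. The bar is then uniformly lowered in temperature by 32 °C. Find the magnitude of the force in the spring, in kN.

The unrestrained thermal change is αΔT L = 16.7×10⁻⁶ × 32 × 1975 = 1.055 mm.
With a force P in the spring, the elastic change of the bar is PL/(AE) and that of the spring is P/k; compatibility requires their sum to equal δ_free.
P [ L/(AE) + 1/k ] = δ_free → P [ 1975/(1275×197×10³) + 1/(14×10³) ] = 1.055.
P = 1.055 / 7.929×10⁻⁵ = 13310 N.

P ≈ 13.3 kN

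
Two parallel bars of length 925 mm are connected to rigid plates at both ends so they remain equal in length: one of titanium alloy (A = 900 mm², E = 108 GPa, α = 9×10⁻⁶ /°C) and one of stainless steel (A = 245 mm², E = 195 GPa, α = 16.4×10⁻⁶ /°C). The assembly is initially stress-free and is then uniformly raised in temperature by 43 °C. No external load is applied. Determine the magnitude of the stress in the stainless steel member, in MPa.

Both members must finish at the same length. With the larger α, the stainless steel tends to over-expand; the plates restrain it, putting the stainless steel in compression and the titanium alloy in tension. With no external load the two internal forces are equal and opposite, magnitude P.
Compatibility of the two members (thermal + elastic change equal): (α₁ − α₂)ΔT = P·[1/(A₁E₁) + 1/(A₂E₂)].
|α₁ − α₂|·ΔT = 7.4×10⁻⁶ × 43 = 0.0003182.
1/(A₁E₁) + 1/(A₂E₂) = 1/(900×108×10³) + 1/(245×195×10³) = 3.122×10⁻⁸ N⁻¹.
So P = 0.0003182 / 3.122×10⁻⁸ = 10.19 kN.
σ_{stainless steel} = P/A₂ = 10190/245 = 41.6 MPa, compressive.

σ ≈ 41.6 MPa (compressive)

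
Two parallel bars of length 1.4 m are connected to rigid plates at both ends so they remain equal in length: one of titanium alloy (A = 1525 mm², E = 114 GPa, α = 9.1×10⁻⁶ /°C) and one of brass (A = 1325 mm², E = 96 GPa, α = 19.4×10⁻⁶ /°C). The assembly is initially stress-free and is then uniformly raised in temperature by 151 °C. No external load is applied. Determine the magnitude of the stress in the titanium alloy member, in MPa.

Equilibrium of a rigid end plate with no external load gives equal and opposite internal forces ±P in the two members. Since α_{brass} > α_{titanium alloy}, heating drives the brass into compression and the titanium alloy into tension.
Equating the net (thermal + elastic) strains gives |α₁ − α₂|·ΔT = P·[1/(A₁E₁) + 1/(A₂E₂)].
|α₁ − α₂|·ΔT = 10.3×10⁻⁶ × 151 = 0.001555.
1/(A₁E₁) + 1/(A₂E₂) = 1/(1525×114×10³) + 1/(1325×96×10³) = 1.361×10⁻⁸ N⁻¹.
P = 0.001555 / 1.361×10⁻⁸ = 114200 N = 114.2 kN.
σ_{titanium alloy} = P/A₁ = 114200/1525 = 74.91 MPa, tensile.

σ ≈ 74.9 MPa (tensile)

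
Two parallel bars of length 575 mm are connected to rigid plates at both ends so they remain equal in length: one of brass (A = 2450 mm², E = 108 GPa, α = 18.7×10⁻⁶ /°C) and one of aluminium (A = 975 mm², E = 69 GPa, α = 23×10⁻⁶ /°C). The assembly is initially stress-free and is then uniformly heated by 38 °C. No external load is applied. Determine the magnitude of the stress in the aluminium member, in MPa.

σ ≈ 8.99 MPa (compressive)

Both members must finish at the same length. With the larger α, the aluminium tends to over-expand; the plates restrain it, putting the aluminium in compression and the brass in tension. With no external load the two internal forces are equal and opposite, magnitude P.
Setting the final lengths equal and cancelling L: (α₁ − α₂)ΔT = P/(A₁E₁) + P/(A₂E₂).
|α₁ − α₂|·ΔT = 4.3×10⁻⁶ × 38 = 0.0001634.
1/(A₁E₁) + 1/(A₂E₂) = 1/(2450×108×10³) + 1/(975×69×10³) = 1.864×10⁻⁸ N⁻¹.
So P = 0.0001634 / 1.864×10⁻⁸ = 8.764 kN.
σ_{aluminium} = P/A₂ = 8764/975 = 8.989 MPa, compressive.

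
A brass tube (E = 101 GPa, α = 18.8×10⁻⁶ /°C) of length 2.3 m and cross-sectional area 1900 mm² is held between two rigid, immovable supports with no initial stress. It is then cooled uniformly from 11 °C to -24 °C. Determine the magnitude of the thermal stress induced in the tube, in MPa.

σ ≈ 66.5 MPa (tensile)

With length fixed, the mechanical strain must cancel the thermal strain αΔT = 18.8×10⁻⁶ × 35 = 658×10⁻⁶.
Hence σ = E·αΔT = 101×10³ × 658×10⁻⁶ = 66.46 MPa, tensile.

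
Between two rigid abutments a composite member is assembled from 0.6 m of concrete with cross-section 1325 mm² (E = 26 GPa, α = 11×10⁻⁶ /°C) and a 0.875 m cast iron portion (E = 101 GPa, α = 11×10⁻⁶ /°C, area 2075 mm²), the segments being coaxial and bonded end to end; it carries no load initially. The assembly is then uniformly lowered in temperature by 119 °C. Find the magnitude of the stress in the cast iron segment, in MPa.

With the walls removed the bar would change length by δ_free = Σ αᵢΔT Lᵢ = 11×10⁻⁶×119×600 + 11×10⁻⁶×119×875 = 1.931 mm.
Since the ends are fixed, an axial force P builds up, equal in every segment, with P · Σ Lᵢ/(AᵢEᵢ) = δ_free.
The series flexibility is Σ Lᵢ/(AᵢEᵢ) = 600/(1325×26×10³) + 875/(2075×101×10³) = 2.159×10⁻⁵ mm/N.
So P = 1.931 / 2.159×10⁻⁵ = 89.42 kN, tensile.
σ_{cast iron} = P / A = 89420 / 2075 = 43.1 MPa.

σ ≈ 43.1 MPa (tensile)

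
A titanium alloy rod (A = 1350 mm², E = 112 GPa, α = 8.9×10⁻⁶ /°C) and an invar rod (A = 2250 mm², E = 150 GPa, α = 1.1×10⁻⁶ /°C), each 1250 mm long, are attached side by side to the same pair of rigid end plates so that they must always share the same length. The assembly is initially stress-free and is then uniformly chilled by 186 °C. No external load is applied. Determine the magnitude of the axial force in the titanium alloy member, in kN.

The titanium alloy has the larger α, so on cooling it would change length more than the invar if both were free. The rigid plates force a common final length, so the titanium alloy is put into tension and the invar into compression, with equal and opposite forces P (no external load).
Setting the final lengths equal and cancelling L: (α₁ − α₂)ΔT = P/(A₁E₁) + P/(A₂E₂).
|α₁ − α₂|·ΔT = 7.8×10⁻⁶ × 186 = 0.001451.
1/(A₁E₁) + 1/(A₂E₂) = 1/(1350×112×10³) + 1/(2250×150×10³) = 9.577×10⁻⁹ N⁻¹.
P = 0.001451 / 9.577×10⁻⁹ = 151500 N = 151.5 kN.

P ≈ 151 kN (tensile in the titanium alloy)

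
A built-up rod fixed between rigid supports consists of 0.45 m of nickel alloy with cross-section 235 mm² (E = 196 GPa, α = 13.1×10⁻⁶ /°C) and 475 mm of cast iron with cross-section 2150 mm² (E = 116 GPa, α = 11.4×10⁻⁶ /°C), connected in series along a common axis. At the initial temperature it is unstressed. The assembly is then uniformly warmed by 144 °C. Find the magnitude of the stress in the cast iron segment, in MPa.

σ ≈ 64.9 MPa (compressive)

If the supports were absent, the total length change would be Σ αᵢΔT Lᵢ = 13.1×10⁻⁶×144×450 + 11.4×10⁻⁶×144×475 = 1.629 mm.
The walls prevent any net length change, so an axial force P (same in every segment) develops. Compatibility: P · Σ Lᵢ/(AᵢEᵢ) = δ_free.
Σ Lᵢ/(AᵢEᵢ) = 450/(235×196×10³) + 475/(2150×116×10³) = 1.167×10⁻⁵ mm/N.
Hence P = δ_free / Σ(L/AE) = 1.629/1.167×10⁻⁵ = 139.5 kN (compressive).
σ_{cast iron} = P / A = 139500 / 2150 = 64.89 MPa.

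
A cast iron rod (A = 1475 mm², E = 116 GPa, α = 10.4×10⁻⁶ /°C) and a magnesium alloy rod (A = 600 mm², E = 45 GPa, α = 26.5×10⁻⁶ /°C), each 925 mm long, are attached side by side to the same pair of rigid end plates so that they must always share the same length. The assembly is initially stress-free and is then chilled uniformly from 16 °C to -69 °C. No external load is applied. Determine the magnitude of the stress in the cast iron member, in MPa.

Both members must finish at the same length. With the larger α, the magnesium alloy tends to over-contract; the plates restrain it, putting the magnesium alloy in tension and the cast iron in compression. With no external load the two internal forces are equal and opposite, magnitude P.
Setting the final lengths equal and cancelling L: (α₁ − α₂)ΔT = P/(A₁E₁) + P/(A₂E₂).
|α₁ − α₂|·ΔT = 16.1×10⁻⁶ × 85 = 0.001369.
1/(A₁E₁) + 1/(A₂E₂) = 1/(1475×116×10³) + 1/(600×45×10³) = 4.288×10⁻⁸ N⁻¹.
So P = 0.001369 / 4.288×10⁻⁸ = 31.91 kN.
σ_{cast iron} = P/A₁ = 31910/1475 = 21.64 MPa, compressive.

σ ≈ 21.6 MPa (compressive)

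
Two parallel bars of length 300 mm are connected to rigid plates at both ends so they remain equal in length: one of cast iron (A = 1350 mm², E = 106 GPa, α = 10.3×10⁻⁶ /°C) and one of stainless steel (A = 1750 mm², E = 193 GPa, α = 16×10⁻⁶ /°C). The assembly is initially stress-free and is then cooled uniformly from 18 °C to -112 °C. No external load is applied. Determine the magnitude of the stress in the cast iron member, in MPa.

σ ≈ 55.2 MPa (compressive)

The stainless steel has the larger α, so on cooling it would change length more than the cast iron if both were free. The rigid plates force a common final length, so the stainless steel is put into tension and the cast iron into compression, with equal and opposite forces P (no external load).
Setting the final lengths equal and cancelling L: (α₁ − α₂)ΔT = P/(A₁E₁) + P/(A₂E₂).
|α₁ − α₂|·ΔT = 5.7×10⁻⁶ × 130 = 0.000741.
1/(A₁E₁) + 1/(A₂E₂) = 1/(1350×106×10³) + 1/(1750×193×10³) = 9.949×10⁻⁹ N⁻¹.
P = 0.000741 / 9.949×10⁻⁹ = 74480 N = 74.48 kN.
σ_{cast iron} = P/A₁ = 74480/1350 = 55.17 MPa, compressive.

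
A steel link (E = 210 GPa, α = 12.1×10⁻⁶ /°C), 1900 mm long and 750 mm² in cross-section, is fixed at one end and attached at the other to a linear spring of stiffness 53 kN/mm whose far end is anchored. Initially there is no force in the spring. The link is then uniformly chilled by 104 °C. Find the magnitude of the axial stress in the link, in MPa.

Free thermal contraction: δ_free = αΔT L = 12.1×10⁻⁶ × 104 × 1900 = 2.391 mm.
With a force P in the spring, the elastic change of the link is PL/(AE) and that of the spring is P/k; compatibility requires their sum to equal δ_free.
So P = δ_free / [L/(AE) + 1/k] = 2.391 / [ 1900/(750×210×10³) + 1/(53×10³) ].
P = 2.391 / 3.093×10⁻⁵ = 77300 N.
σ = P/A = 77300/750 = 103.1 MPa.

σ ≈ 103 MPa (tensile)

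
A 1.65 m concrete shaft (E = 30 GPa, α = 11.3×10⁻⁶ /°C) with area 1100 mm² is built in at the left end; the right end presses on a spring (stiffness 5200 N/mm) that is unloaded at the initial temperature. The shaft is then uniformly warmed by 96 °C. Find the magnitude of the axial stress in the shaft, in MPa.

σ ≈ 6.72 MPa (compressive)

The unrestrained thermal change is αΔT L = 11.3×10⁻⁶ × 96 × 1650 = 1.79 mm.
Let P be the compressive force at the spring. The shaft shortens elastically by PL/(AE) and the spring compresses by P/k; together these equal δ_free.
P [ L/(AE) + 1/k ] = δ_free → P [ 1650/(1100×30×10³) + 1/(5200) ] = 1.79.
P = 1.79 / 0.0002423 = 7387 N.
σ = P/A = 7387/1100 = 6.715 MPa.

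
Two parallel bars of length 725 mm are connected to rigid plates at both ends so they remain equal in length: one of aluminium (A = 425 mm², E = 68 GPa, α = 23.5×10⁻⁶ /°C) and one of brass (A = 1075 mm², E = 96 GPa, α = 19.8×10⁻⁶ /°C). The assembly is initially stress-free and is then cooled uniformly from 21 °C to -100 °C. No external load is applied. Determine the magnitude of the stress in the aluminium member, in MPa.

σ ≈ 23.8 MPa (tensile)

Both members must finish at the same length. With the larger α, the aluminium tends to over-contract; the plates restrain it, putting the aluminium in tension and the brass in compression. With no external load the two internal forces are equal and opposite, magnitude P.
Compatibility of the two members (thermal + elastic change equal): (α₁ − α₂)ΔT = P·[1/(A₁E₁) + 1/(A₂E₂)].
|α₁ − α₂|·ΔT = 3.7×10⁻⁶ × 121 = 0.0004477.
1/(A₁E₁) + 1/(A₂E₂) = 1/(425×68×10³) + 1/(1075×96×10³) = 4.429×10⁻⁸ N⁻¹.
P = 0.0004477 / 4.429×10⁻⁸ = 10110 N = 10.11 kN.
σ_{aluminium} = P/A₁ = 10110/425 = 23.78 MPa, tensile.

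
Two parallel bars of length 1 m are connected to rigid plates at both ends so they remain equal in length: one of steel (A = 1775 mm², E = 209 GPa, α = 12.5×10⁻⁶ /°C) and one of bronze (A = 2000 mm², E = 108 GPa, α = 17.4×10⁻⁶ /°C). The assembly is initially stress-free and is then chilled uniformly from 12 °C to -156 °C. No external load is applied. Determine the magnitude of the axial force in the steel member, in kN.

P ≈ 112 kN (compressive in the steel)

The bronze has the larger α, so on cooling it would change length more than the steel if both were free. The rigid plates force a common final length, so the bronze is put into tension and the steel into compression, with equal and opposite forces P (no external load).
Setting the final lengths equal and cancelling L: (α₁ − α₂)ΔT = P/(A₁E₁) + P/(A₂E₂).
|α₁ − α₂|·ΔT = 4.9×10⁻⁶ × 168 = 0.0008232.
1/(A₁E₁) + 1/(A₂E₂) = 1/(1775×209×10³) + 1/(2000×108×10³) = 7.325×10⁻⁹ N⁻¹.
P = 0.0008232 / 7.325×10⁻⁹ = 112400 N = 112.4 kN.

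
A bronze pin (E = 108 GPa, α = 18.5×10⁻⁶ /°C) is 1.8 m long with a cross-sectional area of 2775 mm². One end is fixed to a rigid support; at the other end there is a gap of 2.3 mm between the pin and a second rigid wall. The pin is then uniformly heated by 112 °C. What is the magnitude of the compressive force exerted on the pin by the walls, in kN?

P ≈ 238 kN

Unrestrained expansion: δ_free = αΔT L = 18.5×10⁻⁶ × 112 × 1800 = 3.73 mm.
After closing the 2.3 mm clearance, 3.73 − 2.3 = 1.43 mm of expansion remains to be suppressed by the wall.
That suppressed elongation corresponds to σ = E·Δ/L = 108×10³ × 1.43/1800 = 85.78 MPa.
P = σA = 85.78 × 2775 = 238 kN.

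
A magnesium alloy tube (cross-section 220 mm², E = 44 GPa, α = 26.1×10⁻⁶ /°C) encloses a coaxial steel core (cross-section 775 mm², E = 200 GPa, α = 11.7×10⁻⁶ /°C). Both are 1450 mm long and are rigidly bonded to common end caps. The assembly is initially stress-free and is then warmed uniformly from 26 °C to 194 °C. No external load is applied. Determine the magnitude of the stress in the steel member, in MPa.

σ ≈ 28.4 MPa (tensile)

Both members must finish at the same length. With the larger α, the magnesium alloy tends to over-expand; the plates restrain it, putting the magnesium alloy in compression and the steel in tension. With no external load the two internal forces are equal and opposite, magnitude P.
Equating the net (thermal + elastic) strains gives |α₁ − α₂|·ΔT = P·[1/(A₁E₁) + 1/(A₂E₂)].
|α₁ − α₂|·ΔT = 14.4×10⁻⁶ × 168 = 0.002419.
1/(A₁E₁) + 1/(A₂E₂) = 1/(220×44×10³) + 1/(775×200×10³) = 1.098×10⁻⁷ N⁻¹.
P = 0.002419 / 1.098×10⁻⁷ = 22040 N = 22.04 kN.
σ_{steel} = P/A₂ = 22040/775 = 28.44 MPa, tensile.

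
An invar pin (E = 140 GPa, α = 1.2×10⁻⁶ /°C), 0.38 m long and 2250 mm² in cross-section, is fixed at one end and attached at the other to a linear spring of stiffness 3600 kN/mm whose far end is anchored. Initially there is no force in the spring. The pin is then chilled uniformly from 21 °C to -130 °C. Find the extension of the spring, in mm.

Free thermal contraction: δ_free = αΔT L = 1.2×10⁻⁶ × 151 × 380 = 0.06886 mm.
Let P be the tensile force in the spring. The pin extends elastically by PL/(AE) and the spring stretches by P/k; together these equal δ_free.
P [ L/(AE) + 1/k ] = δ_free → P [ 380/(2250×140×10³) + 1/(3600×10³) ] = 0.06886.
P = 0.06886 / 1.484×10⁻⁶ = 46390 N.
Spring extension = P/k = 46390/(3600×10³) = 0.01289 mm.

δ ≈ 0.0129 mm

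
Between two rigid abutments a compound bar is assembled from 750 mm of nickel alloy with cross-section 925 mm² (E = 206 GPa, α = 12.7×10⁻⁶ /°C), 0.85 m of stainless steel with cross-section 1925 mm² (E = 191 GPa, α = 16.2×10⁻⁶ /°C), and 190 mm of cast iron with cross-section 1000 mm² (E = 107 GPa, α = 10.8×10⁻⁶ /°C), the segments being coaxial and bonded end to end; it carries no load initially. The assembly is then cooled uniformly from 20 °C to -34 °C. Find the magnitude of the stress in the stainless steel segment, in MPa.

σ ≈ 88.6 MPa (tensile)

Free thermal contraction of the whole bar: Σ αᵢΔT Lᵢ = 12.7×10⁻⁶×54×750 + 16.2×10⁻⁶×54×850 + 10.8×10⁻⁶×54×190 = 1.369 mm.
Since the ends are fixed, an axial force P builds up, equal in every segment, with P · Σ Lᵢ/(AᵢEᵢ) = δ_free.
The series flexibility is Σ Lᵢ/(AᵢEᵢ) = 750/(925×206×10³) + 850/(1925×191×10³) + 190/(1000×107×10³) = 8.024×10⁻⁶ mm/N.
Hence P = δ_free / Σ(L/AE) = 1.369/8.024×10⁻⁶ = 170.6 kN (tensile).
σ_{stainless steel} = P / A = 170600 / 1925 = 88.62 MPa.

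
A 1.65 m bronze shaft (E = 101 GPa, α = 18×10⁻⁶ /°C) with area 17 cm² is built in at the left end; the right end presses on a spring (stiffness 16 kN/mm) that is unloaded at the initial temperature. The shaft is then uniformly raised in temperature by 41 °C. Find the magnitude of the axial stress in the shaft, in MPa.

σ ≈ 9.93 MPa (compressive)

The unrestrained thermal change is αΔT L = 18×10⁻⁶ × 41 × 1650 = 1.218 mm.
With a force P in the spring, the elastic change of the shaft is PL/(AE) and that of the spring is P/k; compatibility requires their sum to equal δ_free.
So P = δ_free / [L/(AE) + 1/k] = 1.218 / [ 1650/(1700×101×10³) + 1/(16×10³) ].
P = 1.218 / 7.211×10⁻⁵ = 16890 N.
σ = P/A = 16890/1700 = 9.933 MPa.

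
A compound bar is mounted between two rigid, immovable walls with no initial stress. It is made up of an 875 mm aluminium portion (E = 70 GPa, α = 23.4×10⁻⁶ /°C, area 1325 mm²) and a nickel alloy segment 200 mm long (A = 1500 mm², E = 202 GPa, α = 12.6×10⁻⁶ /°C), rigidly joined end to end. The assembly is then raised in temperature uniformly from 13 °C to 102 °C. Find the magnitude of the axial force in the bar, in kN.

P ≈ 203 kN (compressive)

If the supports were absent, the total length change would be Σ αᵢΔT Lᵢ = 23.4×10⁻⁶×89×875 + 12.6×10⁻⁶×89×200 = 2.047 mm.
The walls prevent any net length change, so an axial force P (same in every segment) develops. Compatibility: P · Σ Lᵢ/(AᵢEᵢ) = δ_free.
Σ Lᵢ/(AᵢEᵢ) = 875/(1325×70×10³) + 200/(1500×202×10³) = 1.009×10⁻⁵ mm/N.
Hence P = δ_free / Σ(L/AE) = 2.047/1.009×10⁻⁵ = 202.7 kN (compressive).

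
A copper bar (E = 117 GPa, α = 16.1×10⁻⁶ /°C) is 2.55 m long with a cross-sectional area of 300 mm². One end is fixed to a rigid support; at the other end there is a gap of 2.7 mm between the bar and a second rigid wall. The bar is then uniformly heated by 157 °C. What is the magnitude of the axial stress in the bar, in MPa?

Unrestrained expansion: δ_free = αΔT L = 16.1×10⁻⁶ × 157 × 2550 = 6.446 mm.
The gap closes (δ_free > 2.7 mm) and the wall then resists a further 6.446 − 2.7 = 3.746 mm of expansion.
That suppressed elongation corresponds to σ = E·Δ/L = 117×10³ × 3.746/2550 = 171.9 MPa.

σ ≈ 172 MPa (compressive)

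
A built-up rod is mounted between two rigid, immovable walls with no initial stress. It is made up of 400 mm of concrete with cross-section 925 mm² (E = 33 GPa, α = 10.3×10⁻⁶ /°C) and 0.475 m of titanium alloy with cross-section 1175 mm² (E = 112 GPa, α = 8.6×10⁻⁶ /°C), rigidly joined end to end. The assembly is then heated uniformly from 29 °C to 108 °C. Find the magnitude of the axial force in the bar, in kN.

If the supports were absent, the total length change would be Σ αᵢΔT Lᵢ = 10.3×10⁻⁶×79×400 + 8.6×10⁻⁶×79×475 = 0.6482 mm.
The walls prevent any net length change, so an axial force P (same in every segment) develops. Compatibility: P · Σ Lᵢ/(AᵢEᵢ) = δ_free.
The series flexibility is Σ Lᵢ/(AᵢEᵢ) = 400/(925×33×10³) + 475/(1175×112×10³) = 1.671×10⁻⁵ mm/N.
So P = 0.6482 / 1.671×10⁻⁵ = 38.78 kN, compressive.

P ≈ 38.8 kN (compressive)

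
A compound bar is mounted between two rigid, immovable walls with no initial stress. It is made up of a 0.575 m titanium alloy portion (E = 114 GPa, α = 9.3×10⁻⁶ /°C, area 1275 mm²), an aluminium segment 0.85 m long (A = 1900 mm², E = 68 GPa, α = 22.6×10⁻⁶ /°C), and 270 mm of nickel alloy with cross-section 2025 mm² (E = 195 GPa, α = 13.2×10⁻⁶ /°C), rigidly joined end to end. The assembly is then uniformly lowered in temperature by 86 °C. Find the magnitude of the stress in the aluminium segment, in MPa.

σ ≈ 113 MPa (tensile)

Free thermal contraction of the whole bar: Σ αᵢΔT Lᵢ = 9.3×10⁻⁶×86×575 + 22.6×10⁻⁶×86×850 + 13.2×10⁻⁶×86×270 = 2.418 mm.
The rigid supports impose zero overall length change; the single axial force P common to all segments must satisfy P Σ Lᵢ/(AᵢEᵢ) = δ_free.
The series flexibility is Σ Lᵢ/(AᵢEᵢ) = 575/(1275×114×10³) + 850/(1900×68×10³) + 270/(2025×195×10³) = 1.122×10⁻⁵ mm/N.
So P = 2.418 / 1.122×10⁻⁵ = 215.6 kN, tensile.
σ_{aluminium} = P / A = 215600 / 1900 = 113.5 MPa.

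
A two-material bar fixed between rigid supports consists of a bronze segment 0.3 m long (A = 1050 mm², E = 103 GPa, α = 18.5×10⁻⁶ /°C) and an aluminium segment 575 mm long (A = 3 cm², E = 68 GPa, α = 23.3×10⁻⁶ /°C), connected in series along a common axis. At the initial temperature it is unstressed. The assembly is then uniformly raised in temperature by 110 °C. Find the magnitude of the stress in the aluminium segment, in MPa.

If the supports were absent, the total length change would be Σ αᵢΔT Lᵢ = 18.5×10⁻⁶×110×300 + 23.3×10⁻⁶×110×575 = 2.084 mm.
The rigid supports impose zero overall length change; the single axial force P common to all segments must satisfy P Σ Lᵢ/(AᵢEᵢ) = δ_free.
The series flexibility is Σ Lᵢ/(AᵢEᵢ) = 300/(1050×103×10³) + 575/(300×68×10³) = 3.096×10⁻⁵ mm/N.
P = 2.084 / 3.096×10⁻⁵ = 67320 N = 67.32 kN, compressive.
σ_{aluminium} = P / A = 67320 / 300 = 224.4 MPa.

σ ≈ 224 MPa (compressive)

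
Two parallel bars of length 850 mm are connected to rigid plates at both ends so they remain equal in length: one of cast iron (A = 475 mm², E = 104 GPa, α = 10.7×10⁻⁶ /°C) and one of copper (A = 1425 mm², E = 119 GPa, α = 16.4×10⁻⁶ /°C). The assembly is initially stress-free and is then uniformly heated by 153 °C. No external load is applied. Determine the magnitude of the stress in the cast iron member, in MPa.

σ ≈ 70.2 MPa (tensile)

Equilibrium of a rigid end plate with no external load gives equal and opposite internal forces ±P in the two members. Since α_{copper} > α_{cast iron}, heating drives the copper into compression and the cast iron into tension.
Equating the net (thermal + elastic) strains gives |α₁ − α₂|·ΔT = P·[1/(A₁E₁) + 1/(A₂E₂)].
|α₁ − α₂|·ΔT = 5.7×10⁻⁶ × 153 = 0.0008721.
1/(A₁E₁) + 1/(A₂E₂) = 1/(475×104×10³) + 1/(1425×119×10³) = 2.614×10⁻⁸ N⁻¹.
P = 0.0008721 / 2.614×10⁻⁸ = 33360 N = 33.36 kN.
σ_{cast iron} = P/A₁ = 33360/475 = 70.24 MPa, tensile.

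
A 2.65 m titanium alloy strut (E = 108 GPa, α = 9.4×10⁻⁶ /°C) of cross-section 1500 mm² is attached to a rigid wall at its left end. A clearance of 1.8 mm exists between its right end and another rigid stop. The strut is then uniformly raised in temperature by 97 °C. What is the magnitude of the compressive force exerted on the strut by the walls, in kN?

P ≈ 37.7 kN

If the wall were absent the strut would grow by αΔT L = 9.4×10⁻⁶ × 97 × 2650 = 2.416 mm.
This exceeds the 1.8 mm gap, so the wall pushes back. The portion of expansion that must be recovered elastically is δ_free − gap = 2.416 − 1.8 = 0.6163 mm.
That suppressed elongation corresponds to σ = E·Δ/L = 108×10³ × 0.6163/2650 = 25.12 MPa.
Force on the wall = σA = 25.12 × 1500 mm² = 37.67 kN.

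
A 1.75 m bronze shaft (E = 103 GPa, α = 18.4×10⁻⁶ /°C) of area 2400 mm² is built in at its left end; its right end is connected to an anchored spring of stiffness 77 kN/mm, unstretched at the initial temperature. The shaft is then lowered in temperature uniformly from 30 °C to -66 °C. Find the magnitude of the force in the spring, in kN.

The unrestrained thermal change is αΔT L = 18.4×10⁻⁶ × 96 × 1750 = 3.091 mm.
With a force P in the spring, the elastic change of the shaft is PL/(AE) and that of the spring is P/k; compatibility requires their sum to equal δ_free.
So P = δ_free / [L/(AE) + 1/k] = 3.091 / [ 1750/(2400×103×10³) + 1/(77×10³) ].
P = 3.091 / 2.007×10⁻⁵ = 154000 N.

P ≈ 154 kN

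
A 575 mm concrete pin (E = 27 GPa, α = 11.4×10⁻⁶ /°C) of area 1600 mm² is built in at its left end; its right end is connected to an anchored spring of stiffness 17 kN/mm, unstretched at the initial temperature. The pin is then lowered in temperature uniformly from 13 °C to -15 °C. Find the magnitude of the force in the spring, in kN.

Free thermal contraction: δ_free = αΔT L = 11.4×10⁻⁶ × 28 × 575 = 0.1835 mm.
Let P be the tensile force in the spring. The pin extends elastically by PL/(AE) and the spring stretches by P/k; together these equal δ_free.
P [ L/(AE) + 1/k ] = δ_free → P [ 575/(1600×27×10³) + 1/(17×10³) ] = 0.1835.
P = 0.1835 / 7.213×10⁻⁵ = 2544 N.

P ≈ 2.54 kN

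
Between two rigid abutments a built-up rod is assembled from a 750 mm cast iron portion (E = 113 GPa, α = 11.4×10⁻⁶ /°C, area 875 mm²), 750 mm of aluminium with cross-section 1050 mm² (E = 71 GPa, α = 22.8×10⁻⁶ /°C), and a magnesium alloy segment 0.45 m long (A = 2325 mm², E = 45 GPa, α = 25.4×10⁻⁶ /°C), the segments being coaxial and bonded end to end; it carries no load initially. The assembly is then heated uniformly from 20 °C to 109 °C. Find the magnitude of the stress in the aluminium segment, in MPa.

σ ≈ 143 MPa (compressive)

With the walls removed the bar would change length by δ_free = Σ αᵢΔT Lᵢ = 11.4×10⁻⁶×89×750 + 22.8×10⁻⁶×89×750 + 25.4×10⁻⁶×89×450 = 3.3 mm.
The rigid supports impose zero overall length change; the single axial force P common to all segments must satisfy P Σ Lᵢ/(AᵢEᵢ) = δ_free.
The series flexibility is Σ Lᵢ/(AᵢEᵢ) = 750/(875×113×10³) + 750/(1050×71×10³) + 450/(2325×45×10³) = 2.195×10⁻⁵ mm/N.
Hence P = δ_free / Σ(L/AE) = 3.3/2.195×10⁻⁵ = 150.4 kN (compressive).
σ_{aluminium} = P / A = 150400 / 1050 = 143.2 MPa.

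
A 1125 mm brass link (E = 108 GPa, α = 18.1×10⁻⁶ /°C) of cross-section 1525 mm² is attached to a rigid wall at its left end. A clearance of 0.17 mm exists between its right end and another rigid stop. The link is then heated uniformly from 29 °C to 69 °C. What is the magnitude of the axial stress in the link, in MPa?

σ ≈ 61.9 MPa (compressive)

If the wall were absent the link would grow by αΔT L = 18.1×10⁻⁶ × 40 × 1125 = 0.8145 mm.
The gap closes (δ_free > 0.17 mm) and the wall then resists a further 0.8145 − 0.17 = 0.6445 mm of expansion.
Compatibility: PL/(AE) = 0.6445 mm, so σ = P/A = E × (0.6445/1125) = 61.87 MPa.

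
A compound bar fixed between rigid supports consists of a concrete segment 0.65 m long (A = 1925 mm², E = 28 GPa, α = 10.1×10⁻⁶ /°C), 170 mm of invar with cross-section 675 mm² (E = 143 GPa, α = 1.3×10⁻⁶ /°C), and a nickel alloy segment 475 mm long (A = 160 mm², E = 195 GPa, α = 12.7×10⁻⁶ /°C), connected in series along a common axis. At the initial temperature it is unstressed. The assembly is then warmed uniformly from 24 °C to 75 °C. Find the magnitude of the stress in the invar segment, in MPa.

σ ≈ 33.3 MPa (compressive)

Free thermal expansion of the whole bar: Σ αᵢΔT Lᵢ = 10.1×10⁻⁶×51×650 + 1.3×10⁻⁶×51×170 + 12.7×10⁻⁶×51×475 = 0.6537 mm.
The rigid supports impose zero overall length change; the single axial force P common to all segments must satisfy P Σ Lᵢ/(AᵢEᵢ) = δ_free.
The series flexibility is Σ Lᵢ/(AᵢEᵢ) = 650/(1925×28×10³) + 170/(675×143×10³) + 475/(160×195×10³) = 2.904×10⁻⁵ mm/N.
P = 0.6537 / 2.904×10⁻⁵ = 22510 N = 22.51 kN, compressive.
σ_{invar} = P / A = 22510 / 675 = 33.35 MPa.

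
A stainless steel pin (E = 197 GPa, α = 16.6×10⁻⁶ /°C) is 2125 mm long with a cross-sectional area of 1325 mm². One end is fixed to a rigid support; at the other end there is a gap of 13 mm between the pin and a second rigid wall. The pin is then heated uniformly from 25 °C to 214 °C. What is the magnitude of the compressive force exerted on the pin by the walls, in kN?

P ≈ 0 kN

If the wall were absent the pin would grow by αΔT L = 16.6×10⁻⁶ × 189 × 2125 = 6.667 mm.
Since δ_free = 6.67 mm is less than the 13 mm gap, the pin never touches the wall. No axial force develops.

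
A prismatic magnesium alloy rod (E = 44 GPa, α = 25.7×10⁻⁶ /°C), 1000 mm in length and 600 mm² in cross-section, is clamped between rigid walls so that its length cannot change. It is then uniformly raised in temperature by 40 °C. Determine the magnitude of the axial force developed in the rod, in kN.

With zero net strain, σ = E·αΔT = 44 GPa × 25.7×10⁻⁶ × 40 = 45.23 MPa.
Axial force P = σA = 45.23 × 600 = 27140 N = 27.14 kN, compressive.

P ≈ 27.1 kN (compressive)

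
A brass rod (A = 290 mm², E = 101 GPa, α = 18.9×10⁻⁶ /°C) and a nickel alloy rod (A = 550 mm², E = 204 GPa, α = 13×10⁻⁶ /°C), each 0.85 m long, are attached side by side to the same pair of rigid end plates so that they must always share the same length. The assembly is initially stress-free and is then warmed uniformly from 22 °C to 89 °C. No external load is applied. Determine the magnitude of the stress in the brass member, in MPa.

σ ≈ 31.7 MPa (compressive)

The brass has the larger α, so on heating it would change length more than the nickel alloy if both were free. The rigid plates force a common final length, so the brass is put into compression and the nickel alloy into tension, with equal and opposite forces P (no external load).
Compatibility of the two members (thermal + elastic change equal): (α₁ − α₂)ΔT = P·[1/(A₁E₁) + 1/(A₂E₂)].
|α₁ − α₂|·ΔT = 5.9×10⁻⁶ × 67 = 0.0003953.
1/(A₁E₁) + 1/(A₂E₂) = 1/(290×101×10³) + 1/(550×204×10³) = 4.305×10⁻⁸ N⁻¹.
P = 0.0003953 / 4.305×10⁻⁸ = 9181 N = 9.181 kN.
σ_{brass} = P/A₁ = 9181/290 = 31.66 MPa, compressive.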